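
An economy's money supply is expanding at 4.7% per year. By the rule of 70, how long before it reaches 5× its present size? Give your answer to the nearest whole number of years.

≈ 35 years

Doubling time ≈ 70/4.7 = 14.89 years.
5× is log₂ 5 ≈ 2.32 doublings, so ≈ 2.32 × 14.89 = 35 years.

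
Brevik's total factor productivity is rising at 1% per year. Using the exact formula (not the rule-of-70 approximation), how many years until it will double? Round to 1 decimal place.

69.7 years

t = ln(2) / ln(1 + 0.01) = 0.6931 / 0.009950 ≈ 69.66.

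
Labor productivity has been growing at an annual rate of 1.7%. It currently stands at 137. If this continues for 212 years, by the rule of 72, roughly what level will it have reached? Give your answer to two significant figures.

It doubles every 72/1.7 ≈ 42.35 years, so 212 years is 5.01 doublings.
2^5.01 ≈ 32.22; 137 × 32.22 ≈ 4400.

around 4400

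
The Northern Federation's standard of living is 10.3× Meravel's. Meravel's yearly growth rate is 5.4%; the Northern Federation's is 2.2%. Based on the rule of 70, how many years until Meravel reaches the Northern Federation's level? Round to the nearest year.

Meravel gains on the Northern Federation at 5.4% − 2.2% = 3.2 points a year.
At that relative rate the gap halves every 70/3.2 ≈ 21.88 years.
A 10.3× gap takes log₂(10.3) ≈ 3.36 halvings to close: 3.36 × 21.88 ≈ 74 years.

about 74 years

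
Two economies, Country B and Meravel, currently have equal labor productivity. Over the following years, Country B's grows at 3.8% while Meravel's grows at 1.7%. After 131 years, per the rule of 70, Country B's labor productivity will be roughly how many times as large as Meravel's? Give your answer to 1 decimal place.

approximately 15.2 times

Only the 2.1-point difference matters.
70/2.1 ≈ 33.33 years per doubling of the ratio; 131 years gives 3.93 doublings, so ≈ 15.2×.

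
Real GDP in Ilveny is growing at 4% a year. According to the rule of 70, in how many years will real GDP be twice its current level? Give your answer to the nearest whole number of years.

At 4%, doubling takes about 70/4 = 17.50 years.

≈ 18 years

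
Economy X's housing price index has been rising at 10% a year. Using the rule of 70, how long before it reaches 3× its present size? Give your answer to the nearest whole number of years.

roughly 11 years

Doubling time ≈ 70/10 = 7.00 years.
Reaching 3× takes log₂(3) ≈ 1.58 doublings.
1.58 × 7.00 ≈ 11 years.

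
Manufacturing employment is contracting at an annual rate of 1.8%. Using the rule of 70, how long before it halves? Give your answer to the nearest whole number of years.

Halving time ≈ 70 / 1.8 = 38.89 → 39 years.

about 39 years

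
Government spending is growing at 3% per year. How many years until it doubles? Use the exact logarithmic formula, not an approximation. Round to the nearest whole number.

t = ln(2) / ln(1 + 0.03) = 0.6931 / 0.029559 ≈ 23.45.
≈ 23 years.

23 years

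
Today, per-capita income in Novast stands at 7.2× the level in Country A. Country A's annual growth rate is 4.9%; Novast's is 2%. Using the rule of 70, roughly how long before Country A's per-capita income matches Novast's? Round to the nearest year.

The growth-rate gap is 4.9% − 2% = 2.9 percentage points.
So the ratio between them halves every 70/2.9 ≈ 24.14 years.
A 7.2× gap takes log₂(7.2) ≈ 2.85 halvings to close: 2.85 × 24.14 ≈ 69 years.

69 years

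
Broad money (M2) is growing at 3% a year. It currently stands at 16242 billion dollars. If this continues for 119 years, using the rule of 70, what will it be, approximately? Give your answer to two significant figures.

roughly 560000 billion dollars

Doubling time ≈ 70/3 = 23.33 years.
119 years is 119/23.33 ≈ 5.10 doublings, a factor of 2^5.10 ≈ 34.30.
16242 × 34.30 ≈ 560000 billion dollars.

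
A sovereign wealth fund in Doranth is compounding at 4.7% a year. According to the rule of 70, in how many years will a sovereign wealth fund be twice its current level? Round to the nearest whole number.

At 4.7%, doubling takes about 70/4.7 = 14.89 years.

15 years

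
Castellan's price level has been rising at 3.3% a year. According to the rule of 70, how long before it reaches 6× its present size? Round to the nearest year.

about 55 years

Doubling time ≈ 70/3.3 = 21.21 years.
Reaching 6× takes log₂(6) ≈ 2.58 doublings.
2.58 × 21.21 ≈ 55 years.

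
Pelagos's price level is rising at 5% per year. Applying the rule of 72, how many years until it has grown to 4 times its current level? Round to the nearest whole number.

approximately 29 years

One doubling takes 72/5 = 14.40 years.
4 = 2^2, so 2 doublings → 29 years.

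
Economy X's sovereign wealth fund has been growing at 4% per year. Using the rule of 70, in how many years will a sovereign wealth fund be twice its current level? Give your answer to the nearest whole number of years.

70/4 ≈ 17.50, so it doubles roughly every 18 years.

≈ 18 years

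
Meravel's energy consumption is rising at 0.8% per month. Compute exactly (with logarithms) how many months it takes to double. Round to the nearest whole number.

87 months

t = ln(2) / ln(1 + 0.008) = 0.6931 / 0.007968 ≈ 86.99.
≈ 87 months.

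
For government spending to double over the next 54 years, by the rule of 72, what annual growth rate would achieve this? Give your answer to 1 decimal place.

72 / 54 ≈ 1.33, so about 1.3% annually.

≈ 1.3%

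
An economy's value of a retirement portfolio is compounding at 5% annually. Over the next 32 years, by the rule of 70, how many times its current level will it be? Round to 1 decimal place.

Doubling time ≈ 70/5 = 14.00 years.
32 years / 14.00 ≈ 2.29 doublings → factor 2^2.29 ≈ 4.9.

≈ 4.9 times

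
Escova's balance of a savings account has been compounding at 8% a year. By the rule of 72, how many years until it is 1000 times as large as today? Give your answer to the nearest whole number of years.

≈ 90 years

One doubling takes 72/8 = 9.00 years.
Reaching 1000× takes log₂(1000) ≈ 9.97 doublings.
9.97 × 9.00 ≈ 90 years.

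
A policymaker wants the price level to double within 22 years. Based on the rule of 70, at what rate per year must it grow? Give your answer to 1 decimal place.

approximately 3.2% per year

70 / 22 ≈ 3.18, so about 3.2% per year.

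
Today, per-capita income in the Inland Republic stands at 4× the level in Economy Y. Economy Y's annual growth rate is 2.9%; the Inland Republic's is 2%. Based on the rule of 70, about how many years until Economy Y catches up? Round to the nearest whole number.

around 156 years

The growth-rate gap is 2.9% − 2% = 0.9 percentage points.
So the ratio between them halves every 70/0.9 ≈ 77.78 years.
A 4× gap closes after 2 halvings: 2 × 77.78 ≈ 156 years.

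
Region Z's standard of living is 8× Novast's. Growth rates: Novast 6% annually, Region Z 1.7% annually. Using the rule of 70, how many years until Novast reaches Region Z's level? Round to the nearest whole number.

The growth-rate gap is 6% − 1.7% = 4.3 percentage points.
So the ratio between them halves every 70/4.3 ≈ 16.28 years.
An 8× gap closes after 3 halvings: 3 × 16.28 ≈ 49 years.

49 years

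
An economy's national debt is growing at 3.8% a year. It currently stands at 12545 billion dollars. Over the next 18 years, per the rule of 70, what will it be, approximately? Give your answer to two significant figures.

around 25000 billion dollars

It doubles every 70/3.8 ≈ 18.42 years, so 18 years is 0.98 doublings.
2^0.98 ≈ 1.97; 12545 × 1.97 ≈ 25000 billion dollars.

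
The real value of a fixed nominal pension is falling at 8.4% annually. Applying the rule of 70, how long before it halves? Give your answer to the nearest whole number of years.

The rule works in reverse for decay: 70/8.4 ≈ 8.33 years to halve.

around 8 years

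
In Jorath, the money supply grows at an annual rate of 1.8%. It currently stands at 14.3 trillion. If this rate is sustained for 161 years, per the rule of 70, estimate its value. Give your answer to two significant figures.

250 trillion

It doubles every 70/1.8 ≈ 38.89 years, so 161 years is 4.14 doublings.
2^4.14 ≈ 17.63; 14.3 × 17.63 ≈ 250 trillion.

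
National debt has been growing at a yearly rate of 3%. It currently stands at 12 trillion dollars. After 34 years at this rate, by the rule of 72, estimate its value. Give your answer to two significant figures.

Doubling time ≈ 72/3 = 24.00 years.
34 years is 34/24.00 ≈ 1.42 doublings, a factor of 2^1.42 ≈ 2.68.
12 × 2.68 ≈ 32 trillion dollars.

32 trillion dollars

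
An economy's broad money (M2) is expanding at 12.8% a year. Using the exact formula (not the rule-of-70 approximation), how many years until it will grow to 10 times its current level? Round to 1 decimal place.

t = ln(10) / ln(1 + 0.128) = 2.3026 / 0.120446 ≈ 19.12.

19.1 years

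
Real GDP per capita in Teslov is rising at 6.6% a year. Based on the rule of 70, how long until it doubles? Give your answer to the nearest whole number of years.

Doubling time ≈ 70 / 6.6 = 10.61 years.

approximately 11 years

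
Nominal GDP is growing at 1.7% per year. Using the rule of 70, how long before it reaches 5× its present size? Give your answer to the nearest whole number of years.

roughly 96 years

At 1.7% it doubles every 70/1.7 ≈ 41.18 years.
Reaching 5× takes log₂(5) ≈ 2.32 doublings.
2.32 × 41.18 ≈ 96 years.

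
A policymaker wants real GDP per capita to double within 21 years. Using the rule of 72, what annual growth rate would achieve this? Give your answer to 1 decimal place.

about 3.4% annually

72 / 21 ≈ 3.43, so about 3.4% annually.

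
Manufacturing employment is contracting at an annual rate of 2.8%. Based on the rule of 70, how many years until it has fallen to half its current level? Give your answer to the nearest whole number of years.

Halving time ≈ 70 / 2.8 = 25.00 → 25 years.

roughly 25 years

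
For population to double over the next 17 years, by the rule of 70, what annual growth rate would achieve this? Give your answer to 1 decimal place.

70 / 17 ≈ 4.12, so about 4.1% annually.

roughly 4.1%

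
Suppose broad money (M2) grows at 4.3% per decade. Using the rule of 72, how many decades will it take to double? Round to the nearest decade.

At 4.3%, doubling takes about 72/4.3 = 16.74 decades.

about 17 decades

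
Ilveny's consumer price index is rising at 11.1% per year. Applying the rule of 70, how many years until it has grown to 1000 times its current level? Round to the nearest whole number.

around 63 years

At 11.1% it doubles every 70/11.1 ≈ 6.31 years.
1000× is log₂ 1000 ≈ 9.97 doublings, so ≈ 9.97 × 6.31 = 63 years.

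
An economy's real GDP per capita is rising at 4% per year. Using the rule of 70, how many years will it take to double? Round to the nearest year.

18 years

At 4%, doubling takes about 70/4 = 17.50 years.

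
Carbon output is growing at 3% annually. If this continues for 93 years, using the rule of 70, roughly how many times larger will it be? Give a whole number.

around 16 times

70/3 ≈ 23.33 years per doubling.
93 years fits 4 doublings: 2^4 = 16.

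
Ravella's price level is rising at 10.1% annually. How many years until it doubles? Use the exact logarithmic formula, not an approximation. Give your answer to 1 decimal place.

7.2 years

t = ln(2) / ln(1 + 0.101) = 0.6931 / 0.096219 ≈ 7.20.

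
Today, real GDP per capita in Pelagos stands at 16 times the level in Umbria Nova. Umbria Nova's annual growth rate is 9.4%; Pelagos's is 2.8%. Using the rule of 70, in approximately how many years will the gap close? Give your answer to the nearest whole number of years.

Umbria Nova gains on Pelagos at 9.4% − 2.8% = 6.6 points a year.
At that relative rate the gap halves every 70/6.6 ≈ 10.61 years.
A 16 times gap closes after 4 halvings: 4 × 10.61 ≈ 42 years.

about 42 years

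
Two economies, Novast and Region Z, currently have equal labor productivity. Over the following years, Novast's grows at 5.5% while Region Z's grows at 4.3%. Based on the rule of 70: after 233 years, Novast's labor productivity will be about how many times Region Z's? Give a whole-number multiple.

16 times

Rate gap = 5.5% − 4.3% = 1.2 points.
The ratio doubles every 70/1.2 ≈ 58.33 years.
233/58.33 ≈ 3.99 doublings → ratio ≈ 2^3.99 ≈ 16.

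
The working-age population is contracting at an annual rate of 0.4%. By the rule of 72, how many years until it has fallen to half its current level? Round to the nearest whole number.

approximately 180 years

The rule works in reverse for decay: 72/0.4 ≈ 180.00 years to halve.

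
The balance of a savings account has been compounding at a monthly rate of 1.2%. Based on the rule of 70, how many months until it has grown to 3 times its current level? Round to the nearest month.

Doubling time ≈ 70/1.2 = 58.33 months.
Reaching 3× takes log₂(3) ≈ 1.58 doublings.
1.58 × 58.33 ≈ 92 months.

around 92 months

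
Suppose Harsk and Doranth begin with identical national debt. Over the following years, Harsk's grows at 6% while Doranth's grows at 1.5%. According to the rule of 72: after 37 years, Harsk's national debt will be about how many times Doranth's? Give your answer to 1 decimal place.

5.0 times

Only the 4.5-point difference matters.
72/4.5 ≈ 16.00 years per doubling of the ratio; 37 years gives 2.31 doublings, so ≈ 5.0×.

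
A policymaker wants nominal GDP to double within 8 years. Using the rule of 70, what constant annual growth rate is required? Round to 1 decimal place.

roughly 8.8%

70 / 8 ≈ 8.75, so about 8.8% annually.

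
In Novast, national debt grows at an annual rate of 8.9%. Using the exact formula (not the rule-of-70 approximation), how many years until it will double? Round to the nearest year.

t = ln(2) / ln(1 + 0.089) = 0.6931 / 0.085260 ≈ 8.13.
≈ 8 years.

8 years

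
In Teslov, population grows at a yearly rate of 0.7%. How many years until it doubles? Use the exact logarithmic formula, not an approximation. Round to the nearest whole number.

99 years

t = ln(2) / ln(1 + 0.007) = 0.6931 / 0.006976 ≈ 99.35.
≈ 99 years.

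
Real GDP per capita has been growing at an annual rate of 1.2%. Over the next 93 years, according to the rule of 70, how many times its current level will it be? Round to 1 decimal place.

Doubles every ≈ 58.33 years (70/1.2).
93 years is 1.59 doublings; 2^1.59 ≈ 3.0×.

3.0 times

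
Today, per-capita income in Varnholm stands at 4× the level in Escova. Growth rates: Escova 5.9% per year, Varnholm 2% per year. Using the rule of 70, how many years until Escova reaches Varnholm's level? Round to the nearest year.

The growth-rate gap is 5.9% − 2% = 3.9 percentage points.
So the ratio between them halves every 70/3.9 ≈ 17.95 years.
A 4× gap closes after 2 halvings: 2 × 17.95 ≈ 36 years.

approximately 36 years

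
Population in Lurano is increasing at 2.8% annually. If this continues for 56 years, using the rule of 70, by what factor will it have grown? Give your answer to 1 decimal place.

Doubling time ≈ 70/2.8 = 25.00 years.
56 years / 25.00 ≈ 2.24 doublings → factor 2^2.24 ≈ 4.7.

roughly 4.7 times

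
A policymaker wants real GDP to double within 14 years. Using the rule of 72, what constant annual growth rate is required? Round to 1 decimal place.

72 / 14 ≈ 5.14, so about 5.1% annually.

approximately 5.1%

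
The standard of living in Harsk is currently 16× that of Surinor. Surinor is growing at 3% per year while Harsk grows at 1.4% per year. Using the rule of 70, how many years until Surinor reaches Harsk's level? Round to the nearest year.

What matters is the difference: 1.6 pp.
Rule of 70 on the gap: the ratio halves every 70/1.6 ≈ 43.75 years.
A 16× gap closes after 4 halvings: 4 × 43.75 ≈ 175 years.

about 175 years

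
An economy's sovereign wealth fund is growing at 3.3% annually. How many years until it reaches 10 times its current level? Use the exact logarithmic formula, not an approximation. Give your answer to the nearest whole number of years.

71 years

t = ln(10) / ln(1 + 0.033) = 2.3026 / 0.032467 ≈ 70.92.
≈ 71 years.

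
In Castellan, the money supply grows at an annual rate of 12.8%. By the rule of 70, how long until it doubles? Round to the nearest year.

Doubling time ≈ 70 / 12.8 = 5.47 years.

approximately 5 years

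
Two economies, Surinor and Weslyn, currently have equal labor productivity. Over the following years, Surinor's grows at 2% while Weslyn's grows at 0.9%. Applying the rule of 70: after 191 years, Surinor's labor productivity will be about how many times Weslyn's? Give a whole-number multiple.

Only the 1.1-point difference matters.
70/1.1 ≈ 63.64 years per doubling of the ratio; 191 years gives 3.00 doublings, so ≈ 8×.

≈ 8 times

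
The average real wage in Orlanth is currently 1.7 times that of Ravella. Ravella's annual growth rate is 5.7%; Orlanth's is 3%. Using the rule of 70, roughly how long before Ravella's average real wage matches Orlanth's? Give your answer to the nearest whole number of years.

20 years

Ravella gains on Orlanth at 5.7% − 3% = 2.7 points a year.
At that relative rate the gap halves every 70/2.7 ≈ 25.93 years.
A 1.7 times gap takes log₂(1.7) ≈ 0.77 halvings to close: 0.77 × 25.93 ≈ 20 years.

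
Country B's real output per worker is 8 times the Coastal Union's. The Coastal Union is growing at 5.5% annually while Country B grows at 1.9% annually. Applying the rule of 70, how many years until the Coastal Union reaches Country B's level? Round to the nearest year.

the Coastal Union gains on Country B at 5.5% − 1.9% = 3.6 points a year.
At that relative rate the gap halves every 70/3.6 ≈ 19.44 years.
An 8 times gap closes after 3 halvings: 3 × 19.44 ≈ 58 years.

approximately 58 years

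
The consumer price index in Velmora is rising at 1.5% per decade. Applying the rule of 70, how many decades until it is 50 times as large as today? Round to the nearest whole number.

One doubling takes 70/1.5 = 46.67 decades.
Reaching 50× takes log₂(50) ≈ 5.64 doublings.
5.64 × 46.67 ≈ 263 decades.

≈ 263 decades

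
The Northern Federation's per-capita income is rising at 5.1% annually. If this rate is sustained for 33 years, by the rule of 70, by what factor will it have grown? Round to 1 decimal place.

Doubles every ≈ 13.73 years (70/5.1).
33 years is 2.40 doublings; 2^2.40 ≈ 5.3×.

≈ 5.3 times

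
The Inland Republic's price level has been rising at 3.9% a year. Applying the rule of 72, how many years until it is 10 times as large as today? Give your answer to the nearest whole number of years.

61 years

At 3.9% it doubles every 72/3.9 ≈ 18.46 years.
Reaching 10× takes log₂(10) ≈ 3.32 doublings.
3.32 × 18.46 ≈ 61 years.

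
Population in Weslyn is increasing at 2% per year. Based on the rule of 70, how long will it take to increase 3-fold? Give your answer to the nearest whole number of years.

≈ 55 years

One doubling takes 70/2 = 35.00 years.
Reaching 3× takes log₂(3) ≈ 1.58 doublings.
1.58 × 35.00 ≈ 55 years.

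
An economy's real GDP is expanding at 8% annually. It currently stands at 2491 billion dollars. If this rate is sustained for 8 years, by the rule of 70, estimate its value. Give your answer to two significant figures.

Doubling time ≈ 70/8 = 8.75 years.
8 years is 8/8.75 ≈ 0.91 doublings, a factor of 2^0.91 ≈ 1.88.
2491 × 1.88 ≈ 4700 billion dollars.

≈ 4700 billion dollars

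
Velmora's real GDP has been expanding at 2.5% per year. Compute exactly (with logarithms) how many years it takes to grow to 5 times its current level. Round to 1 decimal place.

t = ln(5) / ln(1 + 0.025) = 1.6094 / 0.024693 ≈ 65.18.

65.2 years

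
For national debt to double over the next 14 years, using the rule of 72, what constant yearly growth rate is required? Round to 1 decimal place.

roughly 5.1%

72 / 14 ≈ 5.14, so about 5.1% per year.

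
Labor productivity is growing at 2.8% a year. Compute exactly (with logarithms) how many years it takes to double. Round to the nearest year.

25 years

t = ln(2) / ln(1 + 0.028) = 0.6931 / 0.027615 ≈ 25.10.
≈ 25 years.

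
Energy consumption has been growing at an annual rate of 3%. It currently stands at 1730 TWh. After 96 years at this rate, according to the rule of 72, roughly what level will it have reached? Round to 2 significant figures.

Doubling time ≈ 72/3 = 24.00 years.
96 years is 96/24.00 ≈ 4.00 doublings, a factor of 2^4.00 ≈ 16.00.
1730 × 16.00 ≈ 28000 TWh.

approximately 28000 TWh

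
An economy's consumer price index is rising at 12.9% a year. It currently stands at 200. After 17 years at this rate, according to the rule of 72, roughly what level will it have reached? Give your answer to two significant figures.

around 1700

It doubles every 72/12.9 ≈ 5.58 years, so 17 years is 3.05 doublings.
2^3.05 ≈ 8.28; 200 × 8.28 ≈ 1700.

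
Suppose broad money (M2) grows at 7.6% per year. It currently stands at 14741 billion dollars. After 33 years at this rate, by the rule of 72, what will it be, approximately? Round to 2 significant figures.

approximately 160000 billion dollars

Doubling time ≈ 72/7.6 = 9.47 years.
33 years is 33/9.47 ≈ 3.48 doublings, a factor of 2^3.48 ≈ 11.16.
14741 × 11.16 ≈ 160000 billion dollars.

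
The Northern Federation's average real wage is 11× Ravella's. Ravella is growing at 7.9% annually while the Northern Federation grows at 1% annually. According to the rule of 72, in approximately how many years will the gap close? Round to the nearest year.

roughly 36 years

Ravella gains on the Northern Federation at 7.9% − 1% = 6.9 points a year.
At that relative rate the gap halves every 72/6.9 ≈ 10.43 years.
An 11× gap takes log₂(11) ≈ 3.46 halvings to close: 3.46 × 10.43 ≈ 36 years.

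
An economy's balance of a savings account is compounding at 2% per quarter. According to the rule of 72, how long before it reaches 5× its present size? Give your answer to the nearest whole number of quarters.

Doubling time ≈ 72/2 = 36.00 quarters.
5× is log₂ 5 ≈ 2.32 doublings, so ≈ 2.32 × 36.00 = 84 quarters.

around 84 quarters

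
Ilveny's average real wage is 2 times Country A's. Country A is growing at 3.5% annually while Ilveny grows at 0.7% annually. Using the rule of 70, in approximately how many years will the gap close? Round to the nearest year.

The growth-rate gap is 3.5% − 0.7% = 2.8 percentage points.
So the ratio between them halves every 70/2.8 ≈ 25.00 years.
A 2 times gap closes after 1 halving: 1 × 25.00 ≈ 25 years.

25 years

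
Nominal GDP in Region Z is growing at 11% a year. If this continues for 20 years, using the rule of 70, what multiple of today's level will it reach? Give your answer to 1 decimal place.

about 8.8 times

Doubling time ≈ 70/11 = 6.36 years.
20 years / 6.36 ≈ 3.14 doublings → factor 2^3.14 ≈ 8.8.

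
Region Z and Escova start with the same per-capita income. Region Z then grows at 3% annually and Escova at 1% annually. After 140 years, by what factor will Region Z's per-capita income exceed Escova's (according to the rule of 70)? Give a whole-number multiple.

around 16 times

Only the 2-point difference matters.
70/2 ≈ 35.00 years per doubling of the ratio; 140 years gives 4.00 doublings, so ≈ 16×.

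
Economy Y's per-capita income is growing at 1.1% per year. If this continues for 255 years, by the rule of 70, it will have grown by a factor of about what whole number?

At 1.1% one doubling takes ≈ 63.64 years; 255 years is 4 of them, so ×16.

≈ 16 times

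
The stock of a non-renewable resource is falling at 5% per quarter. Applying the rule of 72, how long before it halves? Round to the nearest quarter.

Falling at 5%, it halves about every 72/5 = 14.40 quarters.

around 14 quarters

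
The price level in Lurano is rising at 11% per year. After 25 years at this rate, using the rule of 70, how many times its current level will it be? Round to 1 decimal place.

about 15.2 times

Doubling time ≈ 70/11 = 6.36 years.
25 years / 6.36 ≈ 3.93 doublings → factor 2^3.93 ≈ 15.2.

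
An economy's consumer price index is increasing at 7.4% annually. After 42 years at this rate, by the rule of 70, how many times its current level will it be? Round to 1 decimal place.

Doubles every ≈ 9.46 years (70/7.4).
42 years is 4.44 doublings; 2^4.44 ≈ 21.7×.

around 21.7 times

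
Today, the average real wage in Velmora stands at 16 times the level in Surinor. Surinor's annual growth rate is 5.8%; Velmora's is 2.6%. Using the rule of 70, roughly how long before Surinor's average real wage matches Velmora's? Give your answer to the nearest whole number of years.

roughly 88 years

Surinor gains on Velmora at 5.8% − 2.6% = 3.2 points a year.
At that relative rate the gap halves every 70/3.2 ≈ 21.88 years.
A 16 times gap closes after 4 halvings: 4 × 21.88 ≈ 88 years.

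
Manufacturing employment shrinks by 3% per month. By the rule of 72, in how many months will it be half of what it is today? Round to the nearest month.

Falling at 3%, it halves about every 72/3 = 24.00 months.

24 months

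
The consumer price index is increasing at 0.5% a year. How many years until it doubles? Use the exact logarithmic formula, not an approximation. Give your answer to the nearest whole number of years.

139 years

t = ln(2) / ln(1 + 0.005) = 0.6931 / 0.004988 ≈ 138.95.
≈ 139 years.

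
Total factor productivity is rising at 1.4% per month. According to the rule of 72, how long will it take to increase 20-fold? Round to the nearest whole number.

Doubling time ≈ 72/1.4 = 51.43 months.
20× is log₂ 20 ≈ 4.32 doublings, so ≈ 4.32 × 51.43 = 222 months.

about 222 months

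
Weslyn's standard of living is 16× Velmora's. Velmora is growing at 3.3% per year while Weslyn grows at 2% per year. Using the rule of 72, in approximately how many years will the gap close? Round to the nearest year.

What matters is the difference: 1.3 pp.
Rule of 72 on the gap: the ratio halves every 72/1.3 ≈ 55.38 years.
A 16× gap closes after 4 halvings: 4 × 55.38 ≈ 222 years.

approximately 222 years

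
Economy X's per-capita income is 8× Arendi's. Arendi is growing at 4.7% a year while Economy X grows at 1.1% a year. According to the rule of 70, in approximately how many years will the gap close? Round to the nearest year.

around 58 years

What matters is the difference: 3.6 pp.
Rule of 70 on the gap: the ratio halves every 70/3.6 ≈ 19.44 years.
An 8× gap closes after 3 halvings: 3 × 19.44 ≈ 58 years.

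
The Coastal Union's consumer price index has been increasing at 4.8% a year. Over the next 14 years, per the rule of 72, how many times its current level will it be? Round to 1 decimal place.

Doubles every ≈ 15.00 years (72/4.8).
14 years is 0.93 doublings; 2^0.93 ≈ 1.9×.

1.9 times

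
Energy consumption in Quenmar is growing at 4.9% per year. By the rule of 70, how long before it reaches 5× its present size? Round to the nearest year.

around 33 years

At 4.9% it doubles every 70/4.9 ≈ 14.29 years.
Reaching 5× takes log₂(5) ≈ 2.32 doublings.
2.32 × 14.29 ≈ 33 years.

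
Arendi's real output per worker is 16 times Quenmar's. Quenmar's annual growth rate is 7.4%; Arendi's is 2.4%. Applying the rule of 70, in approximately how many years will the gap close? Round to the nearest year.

What matters is the difference: 5 pp.
Rule of 70 on the gap: the ratio halves every 70/5 ≈ 14.00 years.
A 16 times gap closes after 4 halvings: 4 × 14.00 ≈ 56 years.

56 years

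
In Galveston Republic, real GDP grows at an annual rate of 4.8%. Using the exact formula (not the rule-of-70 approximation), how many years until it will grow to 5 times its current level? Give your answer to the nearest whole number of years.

34 years

t = ln(5) / ln(1 + 0.048) = 1.6094 / 0.046884 ≈ 34.33.
≈ 34 years.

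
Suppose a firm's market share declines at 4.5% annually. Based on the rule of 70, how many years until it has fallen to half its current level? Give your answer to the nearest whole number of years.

about 16 years

The rule works in reverse for decay: 70/4.5 ≈ 15.56 years to halve.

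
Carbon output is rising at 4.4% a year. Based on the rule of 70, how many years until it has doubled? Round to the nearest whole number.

70/4.4 ≈ 15.91, so it doubles roughly every 16 years.

16 years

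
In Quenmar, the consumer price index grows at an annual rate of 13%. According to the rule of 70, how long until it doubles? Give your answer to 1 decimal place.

≈ 5.4 years

At 13%, doubling takes about 70/13 = 5.38 years.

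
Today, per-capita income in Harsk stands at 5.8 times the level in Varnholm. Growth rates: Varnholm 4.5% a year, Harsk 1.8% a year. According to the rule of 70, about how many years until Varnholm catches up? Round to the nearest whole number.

around 66 years

The growth-rate gap is 4.5% − 1.8% = 2.7 percentage points.
So the ratio between them halves every 70/2.7 ≈ 25.93 years.
A 5.8 times gap takes log₂(5.8) ≈ 2.54 halvings to close: 2.54 × 25.93 ≈ 66 years.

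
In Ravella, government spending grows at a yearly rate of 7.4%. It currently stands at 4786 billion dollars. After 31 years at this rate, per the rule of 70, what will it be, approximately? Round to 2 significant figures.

Doubling time ≈ 70/7.4 = 9.46 years.
31 years is 31/9.46 ≈ 3.28 doublings, a factor of 2^3.28 ≈ 9.71.
4786 × 9.71 ≈ 46000 billion dollars.

approximately 46000 billion dollars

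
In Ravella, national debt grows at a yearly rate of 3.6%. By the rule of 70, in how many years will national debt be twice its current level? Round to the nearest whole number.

70/3.6 ≈ 19.44, so it doubles roughly every 19 years.

roughly 19 years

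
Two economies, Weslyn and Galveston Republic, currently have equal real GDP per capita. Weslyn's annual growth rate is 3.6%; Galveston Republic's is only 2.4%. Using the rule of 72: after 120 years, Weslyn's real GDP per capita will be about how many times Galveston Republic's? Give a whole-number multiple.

Weslyn pulls ahead at 1.2 pp per year, so the ratio doubles every 72/1.2 ≈ 60.00 years.
In 120 years that's 2.00 doublings: 2^2.00 ≈ 4.

≈ 4 times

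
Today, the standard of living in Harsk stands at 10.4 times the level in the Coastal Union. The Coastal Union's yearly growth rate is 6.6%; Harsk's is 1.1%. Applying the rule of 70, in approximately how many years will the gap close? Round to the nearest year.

The growth-rate gap is 6.6% − 1.1% = 5.5 percentage points.
So the ratio between them halves every 70/5.5 ≈ 12.73 years.
A 10.4 times gap takes log₂(10.4) ≈ 3.38 halvings to close: 3.38 × 12.73 ≈ 43 years.

approximately 43 years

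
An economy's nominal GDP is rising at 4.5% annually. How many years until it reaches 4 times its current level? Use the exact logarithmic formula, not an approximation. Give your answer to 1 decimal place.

t = ln(4) / ln(1 + 0.045) = 1.3863 / 0.044017 ≈ 31.49.

31.5 years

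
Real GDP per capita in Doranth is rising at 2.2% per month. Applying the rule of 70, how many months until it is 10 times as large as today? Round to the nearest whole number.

One doubling takes 70/2.2 = 31.82 months.
Reaching 10× takes log₂(10) ≈ 3.32 doublings.
3.32 × 31.82 ≈ 106 months.

roughly 106 months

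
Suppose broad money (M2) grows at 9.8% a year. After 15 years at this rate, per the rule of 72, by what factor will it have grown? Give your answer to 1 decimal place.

Doubles every ≈ 7.35 years (72/9.8).
15 years is 2.04 doublings; 2^2.04 ≈ 4.1×.

around 4.1 times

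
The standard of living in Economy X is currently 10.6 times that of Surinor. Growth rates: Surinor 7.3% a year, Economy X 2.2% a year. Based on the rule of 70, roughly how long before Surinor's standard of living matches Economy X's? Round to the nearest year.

Surinor gains on Economy X at 7.3% − 2.2% = 5.1 points a year.
At that relative rate the gap halves every 70/5.1 ≈ 13.73 years.
A 10.6 times gap takes log₂(10.6) ≈ 3.41 halvings to close: 3.41 × 13.73 ≈ 47 years.

≈ 47 years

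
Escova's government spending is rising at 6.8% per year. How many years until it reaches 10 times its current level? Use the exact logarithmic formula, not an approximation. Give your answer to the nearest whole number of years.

35 years

t = ln(10) / ln(1 + 0.068) = 2.3026 / 0.065788 ≈ 35.00.
≈ 35 years.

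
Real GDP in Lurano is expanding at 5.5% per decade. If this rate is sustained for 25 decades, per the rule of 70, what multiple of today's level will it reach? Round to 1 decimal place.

≈ 3.9 times

Doubles every ≈ 12.73 decades (70/5.5).
25 decades is 1.96 doublings; 2^1.96 ≈ 3.9×.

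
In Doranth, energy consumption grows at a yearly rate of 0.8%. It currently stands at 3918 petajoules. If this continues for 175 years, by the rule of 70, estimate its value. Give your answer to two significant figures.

≈ 16000 petajoules

Doubling time ≈ 70/0.8 = 87.50 years.
175 years is 175/87.50 ≈ 2.00 doublings, a factor of 2^2.00 ≈ 4.00.
3918 × 4.00 ≈ 16000 petajoules.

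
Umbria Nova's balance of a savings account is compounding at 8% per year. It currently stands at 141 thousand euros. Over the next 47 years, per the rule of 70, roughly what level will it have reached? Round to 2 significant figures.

around 5800 thousand euros

Doubling time ≈ 70/8 = 8.75 years.
47 years is 47/8.75 ≈ 5.37 doublings, a factor of 2^5.37 ≈ 41.36.
141 × 41.36 ≈ 5800 thousand euros.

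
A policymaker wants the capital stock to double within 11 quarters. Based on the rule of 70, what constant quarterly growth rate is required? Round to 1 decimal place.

approximately 6.4%

70 / 11 ≈ 6.36, so about 6.4% per quarter.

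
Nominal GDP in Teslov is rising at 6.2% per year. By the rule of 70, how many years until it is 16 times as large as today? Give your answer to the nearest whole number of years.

Doubling time ≈ 70/6.2 = 11.29 years.
16 = 2^4, so 4 doublings → 45 years.

roughly 45 years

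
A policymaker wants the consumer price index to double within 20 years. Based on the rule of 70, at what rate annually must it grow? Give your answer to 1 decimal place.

70 / 20 ≈ 3.50, so about 3.5% annually.

about 3.5% annually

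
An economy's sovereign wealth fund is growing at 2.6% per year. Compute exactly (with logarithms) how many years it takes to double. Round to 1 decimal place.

27.0 years

t = ln(2) / ln(1 + 0.026) = 0.6931 / 0.025668 ≈ 27.00.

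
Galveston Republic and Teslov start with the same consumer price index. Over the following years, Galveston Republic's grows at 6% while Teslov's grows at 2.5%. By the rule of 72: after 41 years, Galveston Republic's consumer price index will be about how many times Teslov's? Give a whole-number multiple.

about 4 times

Rate gap = 6% − 2.5% = 3.5 points.
The ratio doubles every 72/3.5 ≈ 20.57 years.
41/20.57 ≈ 1.99 doublings → ratio ≈ 2^1.99 ≈ 4.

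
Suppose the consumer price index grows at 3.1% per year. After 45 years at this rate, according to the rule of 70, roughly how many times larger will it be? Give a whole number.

Doubling time ≈ 70/3.1 = 22.58 years.
45/22.58 ≈ 2 doublings, so about 2^2 = 4×.

about 4 times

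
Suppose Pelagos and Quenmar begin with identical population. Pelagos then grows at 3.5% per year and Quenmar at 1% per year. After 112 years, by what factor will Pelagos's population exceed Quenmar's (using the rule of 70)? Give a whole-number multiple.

roughly 16 times

Pelagos pulls ahead at 2.5 pp per year, so the ratio doubles every 70/2.5 ≈ 28.00 years.
In 112 years that's 4.00 doublings: 2^4.00 ≈ 16.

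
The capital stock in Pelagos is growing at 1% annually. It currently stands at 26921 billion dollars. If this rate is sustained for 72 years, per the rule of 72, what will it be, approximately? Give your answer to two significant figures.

roughly 54000 billion dollars

It doubles every 72/1 ≈ 72.00 years, so 72 years is 1.00 doublings.
2^1.00 ≈ 2.00; 26921 × 2.00 ≈ 54000 billion dollars.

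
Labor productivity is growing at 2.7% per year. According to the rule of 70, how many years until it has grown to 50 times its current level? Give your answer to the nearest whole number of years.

146 years

One doubling takes 70/2.7 = 25.93 years.
50× is log₂ 50 ≈ 5.64 doublings, so ≈ 5.64 × 25.93 = 146 years.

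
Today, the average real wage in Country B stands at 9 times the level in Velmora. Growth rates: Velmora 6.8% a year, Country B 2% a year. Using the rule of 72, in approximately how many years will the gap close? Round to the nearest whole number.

roughly 48 years

Velmora gains on Country B at 6.8% − 2% = 4.8 points a year.
At that relative rate the gap halves every 72/4.8 ≈ 15.00 years.
A 9 times gap takes log₂(9) ≈ 3.17 halvings to close: 3.17 × 15.00 ≈ 48 years.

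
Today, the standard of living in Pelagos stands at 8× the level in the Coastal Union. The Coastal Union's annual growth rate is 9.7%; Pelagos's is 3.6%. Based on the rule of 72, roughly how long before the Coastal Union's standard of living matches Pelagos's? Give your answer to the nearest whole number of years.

about 35 years

What matters is the difference: 6.1 pp.
Rule of 72 on the gap: the ratio halves every 72/6.1 ≈ 11.80 years.
An 8× gap closes after 3 halvings: 3 × 11.80 ≈ 35 years.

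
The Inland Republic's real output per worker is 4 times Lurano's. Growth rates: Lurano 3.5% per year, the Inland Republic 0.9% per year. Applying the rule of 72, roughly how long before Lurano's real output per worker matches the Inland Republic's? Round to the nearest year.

roughly 55 years

What matters is the difference: 2.6 pp.
Rule of 72 on the gap: the ratio halves every 72/2.6 ≈ 27.69 years.
A 4 times gap closes after 2 halvings: 2 × 27.69 ≈ 55 years.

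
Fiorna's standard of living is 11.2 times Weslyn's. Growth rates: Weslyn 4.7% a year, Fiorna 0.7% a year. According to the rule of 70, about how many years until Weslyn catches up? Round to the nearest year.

61 years

Weslyn gains on Fiorna at 4.7% − 0.7% = 4 points a year.
At that relative rate the gap halves every 70/4 ≈ 17.50 years.
An 11.2 times gap takes log₂(11.2) ≈ 3.49 halvings to close: 3.49 × 17.50 ≈ 61 years.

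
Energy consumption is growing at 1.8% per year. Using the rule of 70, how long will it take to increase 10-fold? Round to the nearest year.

One doubling takes 70/1.8 = 38.89 years.
10× is log₂ 10 ≈ 3.32 doublings, so ≈ 3.32 × 38.89 = 129 years.

roughly 129 years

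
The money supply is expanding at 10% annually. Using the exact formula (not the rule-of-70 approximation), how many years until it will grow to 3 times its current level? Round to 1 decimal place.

t = ln(3) / ln(1 + 0.1) = 1.0986 / 0.095310 ≈ 11.53.

11.5 years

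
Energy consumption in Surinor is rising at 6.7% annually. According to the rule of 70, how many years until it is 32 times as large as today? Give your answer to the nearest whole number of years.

approximately 52 years

At 6.7% it doubles every 70/6.7 ≈ 10.45 years.
Getting to 32× needs 5 doublings: 5 × 10.45 ≈ 52 years.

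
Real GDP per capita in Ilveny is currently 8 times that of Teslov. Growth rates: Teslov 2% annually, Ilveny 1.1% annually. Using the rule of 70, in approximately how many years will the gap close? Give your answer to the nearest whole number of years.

The growth-rate gap is 2% − 1.1% = 0.9 percentage points.
So the ratio between them halves every 70/0.9 ≈ 77.78 years.
An 8 times gap closes after 3 halvings: 3 × 77.78 ≈ 233 years.

approximately 233 years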